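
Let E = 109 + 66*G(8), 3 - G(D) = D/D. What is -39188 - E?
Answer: -39429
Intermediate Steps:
G(D) = 2 (G(D) = 3 - D/D = 3 - 1*1 = 3 - 1 = 2)
E = 241 (E = 109 + 66*2 = 109 + 132 = 241)
-39188 - E = -39188 - 1*241 = -39188 - 241 = -39429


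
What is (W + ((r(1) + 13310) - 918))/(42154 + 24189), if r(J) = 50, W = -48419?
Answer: -35977/66343 ≈ -0.54229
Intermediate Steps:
(W + ((r(1) + 13310) - 918))/(42154 + 24189) = (-48419 + ((50 + 13310) - 918))/(42154 + 24189) = (-48419 + (13360 - 918))/66343 = (-48419 + 12442)*(1/66343) = -35977*1/66343 = -35977/66343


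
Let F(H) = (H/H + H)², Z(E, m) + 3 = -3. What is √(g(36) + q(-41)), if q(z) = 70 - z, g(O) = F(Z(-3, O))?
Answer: 2*√34 ≈ 11.662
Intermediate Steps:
Z(E, m) = -6 (Z(E, m) = -3 - 3 = -6)
F(H) = (1 + H)²
g(O) = 25 (g(O) = (1 - 6)² = (-5)² = 25)
√(g(36) + q(-41)) = √(25 + (70 - 1*(-41))) = √(25 + (70 + 41)) = √(25 + 111) = √136 = 2*√34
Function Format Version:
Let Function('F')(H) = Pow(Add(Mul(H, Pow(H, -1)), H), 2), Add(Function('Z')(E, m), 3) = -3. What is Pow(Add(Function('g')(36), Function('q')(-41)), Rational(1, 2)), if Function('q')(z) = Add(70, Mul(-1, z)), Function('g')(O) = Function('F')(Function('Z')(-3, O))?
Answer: Mul(2, Pow(34, Rational(1, 2))) ≈ 11.662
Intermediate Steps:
Function('Z')(E, m) = -6 (Function('Z')(E, m) = Add(-3, -3) = -6)
Function('F')(H) = Pow(Add(1, H), 2)
Function('g')(O) = 25 (Function('g')(O) = Pow(Add(1, -6), 2) = Pow(-5, 2) = 25)
Pow(Add(Function('g')(36), Function('q')(-41)), Rational(1, 2)) = Pow(Add(25, Add(70, Mul(-1, -41))), Rational(1, 2)) = Pow(Add(25, Add(70, 41)), Rational(1, 2)) = Pow(Add(25, 111), Rational(1, 2)) = Pow(136, Rational(1, 2)) = Mul(2, Pow(34, Rational(1, 2)))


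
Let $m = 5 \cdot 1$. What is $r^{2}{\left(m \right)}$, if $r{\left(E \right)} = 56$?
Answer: $3136$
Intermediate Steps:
$m = 5$
$r^{2}{\left(m \right)} = 56^{2} = 3136$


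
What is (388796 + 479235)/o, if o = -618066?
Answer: -868031/618066 ≈ -1.4044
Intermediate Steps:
(388796 + 479235)/o = (388796 + 479235)/(-618066) = 868031*(-1/618066) = -868031/618066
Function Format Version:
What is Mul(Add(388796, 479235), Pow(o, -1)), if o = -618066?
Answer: Rational(-868031, 618066) ≈ -1.4044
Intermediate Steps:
Mul(Add(388796, 479235), Pow(o, -1)) = Mul(Add(388796, 479235), Pow(-618066, -1)) = Mul(868031, Rational(-1, 618066)) = Rational(-868031, 618066)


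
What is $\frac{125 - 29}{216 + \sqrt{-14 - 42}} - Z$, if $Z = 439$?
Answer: $\frac{- 439 \sqrt{14} + 47364 i}{\sqrt{14} - 108 i} \approx -438.56 - 0.015379 i$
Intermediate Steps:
$\frac{125 - 29}{216 + \sqrt{-14 - 42}} - Z = \frac{125 - 29}{216 + \sqrt{-14 - 42}} - 439 = \frac{125 + \left(-53 + 24\right)}{216 + \sqrt{-56}} - 439 = \frac{125 - 29}{216 + 2 i \sqrt{14}} - 439 = \frac{96}{216 + 2 i \sqrt{14}} - 439 = -439 + \frac{96}{216 + 2 i \sqrt{14}}$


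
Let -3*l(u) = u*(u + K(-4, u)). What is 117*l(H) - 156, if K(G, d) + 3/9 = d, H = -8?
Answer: -5252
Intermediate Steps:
K(G, d) = -⅓ + d
l(u) = -u*(-⅓ + 2*u)/3 (l(u) = -u*(u + (-⅓ + u))/3 = -u*(-⅓ + 2*u)/3)
117*l(H) - 156 = 117*((⅑)*(-8)*(1 - 6*(-8))) - 156 = 117*((⅑)*(-8)*(1 + 48)) - 156 = 117*((⅑)*(-8)*49) - 156 = 117*(-392/9) - 156 = -5096 - 156 = -5252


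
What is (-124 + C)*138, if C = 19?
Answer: -14490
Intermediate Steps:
(-124 + C)*138 = (-124 + 19)*138 = -105*138 = -14490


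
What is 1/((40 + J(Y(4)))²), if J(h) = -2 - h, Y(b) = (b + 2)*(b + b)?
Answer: 1/100 ≈ 0.010000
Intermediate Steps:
Y(b) = 2*b*(2 + b) (Y(b) = (2 + b)*(2*b) = 2*b*(2 + b))
1/((40 + J(Y(4)))²) = 1/((40 + (-2 - 2*4*(2 + 4)))²) = 1/((40 + (-2 - 2*4*6))²) = 1/((40 + (-2 - 1*48))²) = 1/((40 + (-2 - 48))²) = 1/((40 - 50)²) = 1/((-10)²) = 1/100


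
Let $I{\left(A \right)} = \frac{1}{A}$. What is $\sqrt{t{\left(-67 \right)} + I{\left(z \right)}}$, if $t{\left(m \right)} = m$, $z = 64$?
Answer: $\frac{i \sqrt{4287}}{8} \approx 8.1844 i$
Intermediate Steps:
$\sqrt{t{\left(-67 \right)} + I{\left(z \right)}} = \sqrt{-67 + \frac{1}{64}} = \sqrt{- \frac{4287}{64}} = \frac{i \sqrt{4287}}{8}$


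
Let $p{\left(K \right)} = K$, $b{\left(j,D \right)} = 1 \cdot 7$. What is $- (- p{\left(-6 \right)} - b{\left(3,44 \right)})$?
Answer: $1$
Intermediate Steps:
$b{\left(j,D \right)} = 7$
$- (- p{\left(-6 \right)} - b{\left(3,44 \right)}) = - (\left(-1\right) \left(-6\right) - 7) = - (6 - 7) = \left(-1\right) \left(-1\right) = 1$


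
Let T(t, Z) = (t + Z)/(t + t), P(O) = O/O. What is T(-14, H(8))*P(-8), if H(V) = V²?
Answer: -25/14 ≈ -1.7857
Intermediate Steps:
P(O) = 1
T(t, Z) = (Z + t)/(2*t) (T(t, Z) = (Z + t)/((2*t)) = (Z + t)*(1/(2*t)) = (Z + t)/(2*t))
T(-14, H(8))*P(-8) = ((½)*(8² - 14)/(-14))*1 = ((½)*(-1/14)*(64 - 14))*1 = ((½)*(-1/14)*50)*1 = -25/14*1 = -25/14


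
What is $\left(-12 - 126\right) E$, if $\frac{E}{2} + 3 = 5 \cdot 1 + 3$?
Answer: $-1380$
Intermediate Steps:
$E = 10$ ($E = -6 + 2 \left(5 \cdot 1 + 3\right) = -6 + 2 \left(5 + 3\right) = -6 + 2 \cdot 8 = -6 + 16 = 10$)
$\left(-12 - 126\right) E = \left(-12 - 126\right) 10 = \left(-138\right) 10 = -1380$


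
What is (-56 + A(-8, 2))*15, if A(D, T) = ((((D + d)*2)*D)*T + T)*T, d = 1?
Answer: 5940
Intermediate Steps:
A(D, T) = T*(T + D*T*(2 + 2*D)) (A(D, T) = ((((D + 1)*2)*D)*T + T)*T = ((((1 + D)*2)*D)*T + T)*T = (((2 + 2*D)*D)*T + T)*T = ((D*(2 + 2*D))*T + T)*T = (D*T*(2 + 2*D) + T)*T = (T + D*T*(2 + 2*D))*T = T*(T + D*T*(2 + 2*D)))
(-56 + A(-8, 2))*15 = (-56 + 2**2*(1 + 2*(-8) + 2*(-8)**2))*15 = (-56 + 4*(1 - 16 + 2*64))*15 = (-56 + 4*(1 - 16 + 128))*15 = (-56 + 4*113)*15 = (-56 + 452)*15 = 396*15 = 5940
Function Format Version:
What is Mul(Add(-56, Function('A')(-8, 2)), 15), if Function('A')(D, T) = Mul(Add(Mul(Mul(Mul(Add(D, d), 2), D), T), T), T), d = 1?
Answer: 5940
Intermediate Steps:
Function('A')(D, T) = Mul(T, Add(T, Mul(D, T, Add(2, Mul(2, D))))) (Function('A')(D, T) = Mul(Add(Mul(Mul(Mul(Add(D, 1), 2), D), T), T), T) = Mul(Add(Mul(Mul(Mul(Add(1, D), 2), D), T), T), T) = Mul(Add(Mul(Mul(Add(2, Mul(2, D)), D), T), T), T) = Mul(Add(Mul(Mul(D, Add(2, Mul(2, D))), T), T), T) = Mul(Add(Mul(D, T, Add(2, Mul(2, D))), T), T) = Mul(Add(T, Mul(D, T, Add(2, Mul(2, D)))), T) = Mul(T, Add(T, Mul(D, T, Add(2, Mul(2, D))))))
Mul(Add(-56, Function('A')(-8, 2)), 15) = Mul(Add(-56, Mul(Pow(2, 2), Add(1, Mul(2, -8), Mul(2, Pow(-8, 2))))), 15) = Mul(Add(-56, Mul(4, Add(1, -16, Mul(2, 64)))), 15) = Mul(Add(-56, Mul(4, Add(1, -16, 128))), 15) = Mul(Add(-56, Mul(4, 113)), 15) = Mul(Add(-56, 452), 15) = Mul(396, 15) = 5940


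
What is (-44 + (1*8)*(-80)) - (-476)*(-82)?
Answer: -39716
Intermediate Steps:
(-44 + (1*8)*(-80)) - (-476)*(-82) = (-44 + 8*(-80)) - 1*39032 = (-44 - 640) - 39032 = -684 - 39032 = -39716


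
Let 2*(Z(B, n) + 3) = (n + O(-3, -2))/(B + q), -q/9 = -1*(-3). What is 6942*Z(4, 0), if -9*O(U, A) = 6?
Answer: -476684/23 ≈ -20725.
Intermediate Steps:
q = -27 (q = -(-9)*(-3) = -9*3 = -27)
O(U, A) = -⅔ (O(U, A) = -⅑*6 = -⅔)
Z(B, n) = -3 + (-⅔ + n)/(2*(-27 + B)) (Z(B, n) = -3 + ((n - ⅔)/(B - 27))/2 = -3 + ((-⅔ + n)/(-27 + B))/2 = -3 + (-⅔ + n)/(2*(-27 + B)))
6942*Z(4, 0) = 6942*((484 - 18*4 + 3*0)/(6*(-27 + 4))) = 6942*((⅙)*(484 - 72 + 0)/(-23)) = 6942*((⅙)*(-1/23)*412) = 6942*(-206/69) = -476684/23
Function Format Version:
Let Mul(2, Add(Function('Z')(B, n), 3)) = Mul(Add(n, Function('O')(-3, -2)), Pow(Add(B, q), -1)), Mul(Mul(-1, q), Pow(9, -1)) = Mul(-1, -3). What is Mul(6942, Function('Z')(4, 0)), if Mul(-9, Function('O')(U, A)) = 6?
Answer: Rational(-476684, 23) ≈ -20725.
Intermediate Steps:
q = -27 (q = Mul(-9, Mul(-1, -3)) = Mul(-9, 3) = -27)
Function('O')(U, A) = Rational(-2, 3) (Function('O')(U, A) = Mul(Rational(-1, 9), 6) = Rational(-2, 3))
Function('Z')(B, n) = Add(-3, Mul(Rational(1, 2), Pow(Add(-27, B), -1), Add(Rational(-2, 3), n))) (Function('Z')(B, n) = Add(-3, Mul(Rational(1, 2), Mul(Add(n, Rational(-2, 3)), Pow(Add(B, -27), -1)))) = Add(-3, Mul(Rational(1, 2), Mul(Add(Rational(-2, 3), n), Pow(Add(-27, B), -1)))) = Add(-3, Mul(Rational(1, 2), Mul(Pow(Add(-27, B), -1), Add(Rational(-2, 3), n)))) = Add(-3, Mul(Rational(1, 2), Pow(Add(-27, B), -1), Add(Rational(-2, 3), n))))
Mul(6942, Function('Z')(4, 0)) = Mul(6942, Mul(Rational(1, 6), Pow(Add(-27, 4), -1), Add(484, Mul(-18, 4), Mul(3, 0)))) = Mul(6942, Mul(Rational(1, 6), Pow(-23, -1), Add(484, -72, 0))) = Mul(6942, Mul(Rational(1, 6), Rational(-1, 23), 412)) = Mul(6942, Rational(-206, 69)) = Rational(-476684, 23)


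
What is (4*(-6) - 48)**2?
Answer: 5184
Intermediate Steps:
(4*(-6) - 48)**2 = (-24 - 48)**2 = (-72)**2 = 5184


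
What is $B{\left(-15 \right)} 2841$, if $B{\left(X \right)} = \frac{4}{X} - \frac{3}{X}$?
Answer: $- \frac{947}{5} \approx -189.4$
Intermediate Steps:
$B{\left(X \right)} = \frac{1}{X}$
$B{\left(-15 \right)} 2841 = \frac{1}{-15} \cdot 2841 = \left(- \frac{1}{15}\right) 2841 = - \frac{947}{5}$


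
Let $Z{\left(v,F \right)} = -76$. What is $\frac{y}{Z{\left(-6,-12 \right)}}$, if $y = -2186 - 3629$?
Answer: $\frac{5815}{76} \approx 76.513$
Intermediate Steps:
$y = -5815$ ($y = -2186 - 3629 = -5815$)
$\frac{y}{Z{\left(-6,-12 \right)}} = - \frac{5815}{-76} = \left(-5815\right) \left(- \frac{1}{76}\right) = \frac{5815}{76}$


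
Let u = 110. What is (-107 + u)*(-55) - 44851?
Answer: -45016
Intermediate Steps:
(-107 + u)*(-55) - 44851 = (-107 + 110)*(-55) - 44851 = 3*(-55) - 44851 = -165 - 44851 = -45016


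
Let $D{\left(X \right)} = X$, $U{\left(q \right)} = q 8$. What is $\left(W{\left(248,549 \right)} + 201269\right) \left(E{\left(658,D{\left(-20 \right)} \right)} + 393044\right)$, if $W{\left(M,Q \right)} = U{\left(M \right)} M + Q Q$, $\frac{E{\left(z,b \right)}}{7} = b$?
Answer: $390822394608$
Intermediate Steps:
$U{\left(q \right)} = 8 q$
$E{\left(z,b \right)} = 7 b$
$W{\left(M,Q \right)} = Q^{2} + 8 M^{2}$ ($W{\left(M,Q \right)} = 8 M M + Q Q = 8 M^{2} + Q^{2} = Q^{2} + 8 M^{2}$)
$\left(W{\left(248,549 \right)} + 201269\right) \left(E{\left(658,D{\left(-20 \right)} \right)} + 393044\right) = \left(\left(549^{2} + 8 \cdot 248^{2}\right) + 201269\right) \left(7 \left(-20\right) + 393044\right) = \left(\left(301401 + 8 \cdot 61504\right) + 201269\right) \left(-140 + 393044\right) = \left(\left(301401 + 492032\right) + 201269\right) 392904 = \left(793433 + 201269\right) 392904 = 994702 \cdot 392904 = 390822394608$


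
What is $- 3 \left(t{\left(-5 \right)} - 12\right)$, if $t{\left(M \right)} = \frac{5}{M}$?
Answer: $39$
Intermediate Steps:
$- 3 \left(t{\left(-5 \right)} - 12\right) = - 3 \left(\frac{5}{-5} - 12\right) = - 3 \left(5 \left(- \frac{1}{5}\right) - 12\right) = - 3 \left(-1 - 12\right) = \left(-3\right) \left(-13\right) = 39$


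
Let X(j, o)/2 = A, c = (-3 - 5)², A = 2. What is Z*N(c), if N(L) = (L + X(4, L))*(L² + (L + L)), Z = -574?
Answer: -164871168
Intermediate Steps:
c = 64 (c = (-8)² = 64)
X(j, o) = 4 (X(j, o) = 2*2 = 4)
N(L) = (4 + L)*(L² + 2*L) (N(L) = (L + 4)*(L² + (L + L)) = (4 + L)*(L² + 2*L))
Z*N(c) = -36736*(8 + 64² + 6*64) = -36736*(8 + 4096 + 384) = -36736*4488 = -574*287232 = -164871168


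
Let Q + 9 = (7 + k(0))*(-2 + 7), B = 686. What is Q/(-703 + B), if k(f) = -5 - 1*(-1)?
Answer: -6/17 ≈ -0.35294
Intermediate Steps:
k(f) = -4 (k(f) = -5 + 1 = -4)
Q = 6 (Q = -9 + (7 - 4)*(-2 + 7) = -9 + 3*5 = -9 + 15 = 6)
Q/(-703 + B) = 6/(-703 + 686) = 6/(-17) = 6*(-1/17) = -6/17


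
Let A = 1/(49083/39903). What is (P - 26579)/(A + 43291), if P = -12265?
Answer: -158881671/177074338 ≈ -0.89726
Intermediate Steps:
A = 13301/16361 (A = 1/(49083*(1/39903)) = 1/(16361/13301) = 13301/16361 ≈ 0.81297)
(P - 26579)/(A + 43291) = (-12265 - 26579)/(13301/16361 + 43291) = -38844/708297352/16361 = -38844*16361/708297352 = -158881671/177074338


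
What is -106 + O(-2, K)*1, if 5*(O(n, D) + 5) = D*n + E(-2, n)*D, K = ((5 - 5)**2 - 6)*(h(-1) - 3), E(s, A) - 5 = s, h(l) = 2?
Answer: -549/5 ≈ -109.80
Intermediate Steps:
E(s, A) = 5 + s
K = 6 (K = ((5 - 5)**2 - 6)*(2 - 3) = (0**2 - 6)*(-1) = (0 - 6)*(-1) = -6*(-1) = 6)
O(n, D) = -5 + 3*D/5 + D*n/5 (O(n, D) = -5 + (D*n + (5 - 2)*D)/5 = -5 + (D*n + 3*D)/5 = -5 + (3*D + D*n)/5 = -5 + (3*D/5 + D*n/5) = -5 + 3*D/5 + D*n/5)
-106 + O(-2, K)*1 = -106 + (-5 + (3/5)*6 + (1/5)*6*(-2))*1 = -106 + (-5 + 18/5 - 12/5)*1 = -106 - 19/5*1 = -106 - 19/5 = -549/5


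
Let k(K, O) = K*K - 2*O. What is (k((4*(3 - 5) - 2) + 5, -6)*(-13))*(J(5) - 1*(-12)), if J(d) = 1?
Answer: -6253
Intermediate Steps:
k(K, O) = K² - 2*O
(k((4*(3 - 5) - 2) + 5, -6)*(-13))*(J(5) - 1*(-12)) = ((((4*(3 - 5) - 2) + 5)² - 2*(-6))*(-13))*(1 - 1*(-12)) = ((((4*(-2) - 2) + 5)² + 12)*(-13))*(1 + 12) = ((((-8 - 2) + 5)² + 12)*(-13))*13 = (((-10 + 5)² + 12)*(-13))*13 = (((-5)² + 12)*(-13))*13 = ((25 + 12)*(-13))*13 = (37*(-13))*13 = -481*13 = -6253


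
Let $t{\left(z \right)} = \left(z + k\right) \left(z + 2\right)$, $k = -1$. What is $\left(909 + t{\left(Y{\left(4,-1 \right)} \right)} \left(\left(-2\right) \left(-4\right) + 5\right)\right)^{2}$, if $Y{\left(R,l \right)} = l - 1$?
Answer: $826281$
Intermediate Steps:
$Y{\left(R,l \right)} = -1 + l$ ($Y{\left(R,l \right)} = l - 1 = -1 + l$)
$t{\left(z \right)} = \left(-1 + z\right) \left(2 + z\right)$ ($t{\left(z \right)} = \left(z - 1\right) \left(z + 2\right) = \left(-1 + z\right) \left(2 + z\right)$)
$\left(909 + t{\left(Y{\left(4,-1 \right)} \right)} \left(\left(-2\right) \left(-4\right) + 5\right)\right)^{2} = \left(909 + \left(-2 - 2 + \left(-1 - 1\right)^{2}\right) \left(\left(-2\right) \left(-4\right) + 5\right)\right)^{2} = \left(909 + \left(-2 - 2 + \left(-2\right)^{2}\right) \left(8 + 5\right)\right)^{2} = \left(909 + \left(-2 - 2 + 4\right) 13\right)^{2} = \left(909 + 0 \cdot 13\right)^{2} = \left(909 + 0\right)^{2} = 909^{2} = 826281$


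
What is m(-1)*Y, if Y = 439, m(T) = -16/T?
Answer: 7024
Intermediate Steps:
m(-1)*Y = -16/(-1)*439 = -16*(-1)*439 = 16*439 = 7024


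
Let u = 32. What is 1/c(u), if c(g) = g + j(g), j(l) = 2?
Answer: 1/34 ≈ 0.029412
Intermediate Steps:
c(g) = 2 + g (c(g) = g + 2 = 2 + g)
1/c(u) = 1/(2 + 32) = 1/34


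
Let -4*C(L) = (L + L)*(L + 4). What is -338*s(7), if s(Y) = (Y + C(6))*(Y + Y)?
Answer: 108836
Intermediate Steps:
C(L) = -L*(4 + L)/2 (C(L) = -(L + L)*(L + 4)/4 = -2*L*(4 + L)/4 = -L*(4 + L)/2)
s(Y) = 2*Y*(-30 + Y) (s(Y) = (Y - ½*6*(4 + 6))*(Y + Y) = (Y - ½*6*10)*(2*Y) = (Y - 30)*(2*Y) = (-30 + Y)*(2*Y) = 2*Y*(-30 + Y))
-338*s(7) = -676*7*(-30 + 7) = -676*7*(-23) = -338*(-322) = 108836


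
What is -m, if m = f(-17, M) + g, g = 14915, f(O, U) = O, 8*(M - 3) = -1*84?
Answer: -14898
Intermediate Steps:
M = -15/2 (M = 3 + (-1*84)/8 = 3 + (⅛)*(-84) = 3 - 21/2 = -15/2 ≈ -7.5000)
m = 14898 (m = -17 + 14915 = 14898)
-m = -1*14898 = -14898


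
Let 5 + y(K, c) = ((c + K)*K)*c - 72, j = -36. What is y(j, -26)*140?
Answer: -8135260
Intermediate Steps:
y(K, c) = -77 + K*c*(K + c) (y(K, c) = -5 + (((c + K)*K)*c - 72) = -5 + (((K + c)*K)*c - 72) = -5 + ((K*(K + c))*c - 72) = -5 + (K*c*(K + c) - 72) = -5 + (-72 + K*c*(K + c)) = -77 + K*c*(K + c))
y(j, -26)*140 = (-77 - 36*(-26)² - 26*(-36)²)*140 = (-77 - 36*676 - 26*1296)*140 = (-77 - 24336 - 33696)*140 = -58109*140 = -8135260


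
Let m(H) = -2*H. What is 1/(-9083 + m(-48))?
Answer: -1/8987 ≈ -0.00011127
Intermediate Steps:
1/(-9083 + m(-48)) = 1/(-9083 - 2*(-48)) = 1/(-9083 + 96) = 1/(-8987) = -1/8987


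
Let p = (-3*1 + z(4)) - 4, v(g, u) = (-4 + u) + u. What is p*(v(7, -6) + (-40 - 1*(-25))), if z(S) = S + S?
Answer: -31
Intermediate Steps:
z(S) = 2*S
v(g, u) = -4 + 2*u
p = 1 (p = (-3*1 + 2*4) - 4 = (-3 + 8) - 4 = 5 - 4 = 1)
p*(v(7, -6) + (-40 - 1*(-25))) = 1*((-4 + 2*(-6)) + (-40 - 1*(-25))) = 1*((-4 - 12) + (-40 + 25)) = 1*(-16 - 15) = 1*(-31) = -31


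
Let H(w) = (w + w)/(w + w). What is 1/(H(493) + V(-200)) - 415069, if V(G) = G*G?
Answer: -16603175068/40001 ≈ -4.1507e+5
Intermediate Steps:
V(G) = G**2
H(w) = 1 (H(w) = (2*w)/((2*w)) = (2*w)*(1/(2*w)) = 1)
1/(H(493) + V(-200)) - 415069 = 1/(1 + (-200)**2) - 415069 = 1/(1 + 40000) - 415069 = 1/40001 - 415069 = -16603175068/40001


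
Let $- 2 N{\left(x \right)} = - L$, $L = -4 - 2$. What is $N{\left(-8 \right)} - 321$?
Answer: $-324$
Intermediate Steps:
$L = -6$ ($L = -4 - 2 = -6$)
$N{\left(x \right)} = -3$ ($N{\left(x \right)} = - \frac{\left(-1\right) \left(-6\right)}{2} = \left(- \frac{1}{2}\right) 6 = -3$)
$N{\left(-8 \right)} - 321 = -3 - 321 = -324$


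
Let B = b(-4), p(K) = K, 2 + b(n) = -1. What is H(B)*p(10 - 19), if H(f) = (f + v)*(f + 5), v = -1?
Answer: 72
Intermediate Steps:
b(n) = -3 (b(n) = -2 - 1 = -3)
B = -3
H(f) = (-1 + f)*(5 + f) (H(f) = (f - 1)*(f + 5) = (-1 + f)*(5 + f))
H(B)*p(10 - 19) = (-5 + (-3)² + 4*(-3))*(10 - 19) = (-5 + 9 - 12)*(-9) = -8*(-9) = 72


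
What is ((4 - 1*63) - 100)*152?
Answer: -24168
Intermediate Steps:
((4 - 1*63) - 100)*152 = ((4 - 63) - 100)*152 = (-59 - 100)*152 = -159*152 = -24168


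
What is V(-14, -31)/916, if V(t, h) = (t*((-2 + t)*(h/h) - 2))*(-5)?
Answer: -315/229 ≈ -1.3755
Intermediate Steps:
V(t, h) = -5*t*(-4 + t) (V(t, h) = (t*((-2 + t)*1 - 2))*(-5) = (t*((-2 + t) - 2))*(-5) = (t*(-4 + t))*(-5) = -5*t*(-4 + t))
V(-14, -31)/916 = (5*(-14)*(4 - 1*(-14)))/916 = (5*(-14)*(4 + 14))*(1/916) = (5*(-14)*18)*(1/916) = -1260*1/916 = -315/229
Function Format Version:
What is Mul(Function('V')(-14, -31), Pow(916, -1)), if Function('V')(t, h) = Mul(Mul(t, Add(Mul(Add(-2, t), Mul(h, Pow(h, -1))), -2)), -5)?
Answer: Rational(-315, 229) ≈ -1.3755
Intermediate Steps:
Function('V')(t, h) = Mul(-5, t, Add(-4, t)) (Function('V')(t, h) = Mul(Mul(t, Add(Mul(Add(-2, t), 1), -2)), -5) = Mul(Mul(t, Add(Add(-2, t), -2)), -5) = Mul(Mul(t, Add(-4, t)), -5) = Mul(-5, t, Add(-4, t)))
Mul(Function('V')(-14, -31), Pow(916, -1)) = Mul(Mul(5, -14, Add(4, Mul(-1, -14))), Pow(916, -1)) = Mul(Mul(5, -14, Add(4, 14)), Rational(1, 916)) = Mul(Mul(5, -14, 18), Rational(1, 916)) = Mul(-1260, Rational(1, 916)) = Rational(-315, 229)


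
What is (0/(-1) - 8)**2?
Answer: 64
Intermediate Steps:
(0/(-1) - 8)**2 = (0*(-1) - 8)**2 = (0 - 8)**2 = (-8)**2 = 64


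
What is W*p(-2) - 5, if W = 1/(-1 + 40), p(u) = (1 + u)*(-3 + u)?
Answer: -190/39 ≈ -4.8718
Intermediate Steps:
W = 1/39 ≈ 0.025641
W*p(-2) - 5 = (-3 + (-2)² - 2*(-2))/39 - 5 = (-3 + 4 + 4)/39 - 5 = (1/39)*5 - 5 = 5/39 - 5 = -190/39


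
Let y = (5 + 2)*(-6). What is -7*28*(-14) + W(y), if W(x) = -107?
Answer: 2637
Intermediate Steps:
y = -42 (y = 7*(-6) = -42)
-7*28*(-14) + W(y) = -7*28*(-14) - 107 = -196*(-14) - 107 = 2744 - 107 = 2637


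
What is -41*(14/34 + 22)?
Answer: -15621/17 ≈ -918.88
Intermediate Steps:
-41*(14/34 + 22) = -41*(14*(1/34) + 22) = -41*(7/17 + 22) = -41*381/17 = -15621/17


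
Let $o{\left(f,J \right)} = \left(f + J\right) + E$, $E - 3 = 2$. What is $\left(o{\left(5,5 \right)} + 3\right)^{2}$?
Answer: $324$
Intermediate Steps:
$E = 5$ ($E = 3 + 2 = 5$)
$o{\left(f,J \right)} = 5 + J + f$ ($o{\left(f,J \right)} = \left(f + J\right) + 5 = \left(J + f\right) + 5 = 5 + J + f$)
$\left(o{\left(5,5 \right)} + 3\right)^{2} = \left(\left(5 + 5 + 5\right) + 3\right)^{2} = \left(15 + 3\right)^{2} = 18^{2} = 324$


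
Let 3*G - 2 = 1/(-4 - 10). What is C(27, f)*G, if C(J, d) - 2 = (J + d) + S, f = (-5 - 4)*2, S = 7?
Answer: 81/7 ≈ 11.571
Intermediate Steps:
G = 9/14 (G = 2/3 + 1/(3*(-4 - 10)) = 2/3 + (1/3)/(-14) = 2/3 + (1/3)*(-1/14) = 2/3 - 1/42 = 9/14 ≈ 0.64286)
f = -18 (f = -9*2 = -18)
C(J, d) = 9 + J + d (C(J, d) = 2 + ((J + d) + 7) = 2 + (7 + J + d) = 9 + J + d)
C(27, f)*G = (9 + 27 - 18)*(9/14) = 18*(9/14) = 81/7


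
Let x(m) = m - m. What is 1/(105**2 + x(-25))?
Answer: 1/11025 ≈ 9.0703e-5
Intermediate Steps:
x(m) = 0
1/(105**2 + x(-25)) = 1/(105**2 + 0) = 1/(11025 + 0) = 1/11025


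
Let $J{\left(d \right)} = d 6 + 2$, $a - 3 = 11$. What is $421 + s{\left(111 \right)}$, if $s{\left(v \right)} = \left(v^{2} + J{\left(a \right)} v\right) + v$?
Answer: $22399$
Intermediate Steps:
$a = 14$ ($a = 3 + 11 = 14$)
$J{\left(d \right)} = 2 + 6 d$ ($J{\left(d \right)} = 6 d + 2 = 2 + 6 d$)
$s{\left(v \right)} = v^{2} + 87 v$ ($s{\left(v \right)} = \left(v^{2} + \left(2 + 6 \cdot 14\right) v\right) + v = \left(v^{2} + \left(2 + 84\right) v\right) + v = \left(v^{2} + 86 v\right) + v = v^{2} + 87 v$)
$421 + s{\left(111 \right)} = 421 + 111 \left(87 + 111\right) = 421 + 111 \cdot 198 = 421 + 21978 = 22399$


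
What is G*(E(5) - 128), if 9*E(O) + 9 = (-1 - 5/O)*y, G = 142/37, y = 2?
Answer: -165430/333 ≈ -496.79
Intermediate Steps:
G = 142/37 (G = 142*(1/37) = 142/37 ≈ 3.8378)
E(O) = -11/9 - 10/(9*O) (E(O) = -1 + ((-1 - 5/O)*2)/9 = -1 + (-2 - 10/O)/9 = -1 + (-2/9 - 10/(9*O)) = -11/9 - 10/(9*O))
G*(E(5) - 128) = 142*((⅑)*(-10 - 11*5)/5 - 128)/37 = 142*((⅑)*(⅕)*(-10 - 55) - 128)/37 = 142*((⅑)*(⅕)*(-65) - 128)/37 = 142*(-13/9 - 128)/37 = (142/37)*(-1165/9) = -165430/333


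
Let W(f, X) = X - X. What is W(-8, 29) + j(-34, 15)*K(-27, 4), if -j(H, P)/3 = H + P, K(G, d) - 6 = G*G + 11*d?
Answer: 44403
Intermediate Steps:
W(f, X) = 0
K(G, d) = 6 + G**2 + 11*d (K(G, d) = 6 + (G*G + 11*d) = 6 + (G**2 + 11*d) = 6 + G**2 + 11*d)
j(H, P) = -3*H - 3*P (j(H, P) = -3*(H + P) = -3*H - 3*P)
W(-8, 29) + j(-34, 15)*K(-27, 4) = 0 + (-3*(-34) - 3*15)*(6 + (-27)**2 + 11*4) = 0 + (102 - 45)*(6 + 729 + 44) = 0 + 57*779 = 0 + 44403 = 44403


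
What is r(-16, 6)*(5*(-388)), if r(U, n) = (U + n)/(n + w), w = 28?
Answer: 9700/17 ≈ 570.59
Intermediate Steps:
r(U, n) = (U + n)/(28 + n) (r(U, n) = (U + n)/(n + 28) = (U + n)/(28 + n))
r(-16, 6)*(5*(-388)) = ((-16 + 6)/(28 + 6))*(5*(-388)) = (-10/34)*(-1940) = ((1/34)*(-10))*(-1940) = -5/17*(-1940) = 9700/17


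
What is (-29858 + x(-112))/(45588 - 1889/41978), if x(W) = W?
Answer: -251616132/382738235 ≈ -0.65741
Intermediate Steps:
(-29858 + x(-112))/(45588 - 1889/41978) = (-29858 - 112)/(45588 - 1889/41978) = -29970/(45588 - 1889*1/41978) = -29970/(45588 - 1889/41978) = -29970/1913691175/41978 = -29970*41978/1913691175 = -251616132/382738235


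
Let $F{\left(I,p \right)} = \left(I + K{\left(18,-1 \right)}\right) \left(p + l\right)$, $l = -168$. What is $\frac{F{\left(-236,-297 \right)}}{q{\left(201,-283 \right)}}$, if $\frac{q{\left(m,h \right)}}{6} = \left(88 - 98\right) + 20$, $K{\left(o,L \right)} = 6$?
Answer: $\frac{3565}{2} \approx 1782.5$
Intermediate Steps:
$q{\left(m,h \right)} = 60$ ($q{\left(m,h \right)} = 6 \left(\left(88 - 98\right) + 20\right) = 6 \left(-10 + 20\right) = 6 \cdot 10 = 60$)
$F{\left(I,p \right)} = \left(-168 + p\right) \left(6 + I\right)$ ($F{\left(I,p \right)} = \left(I + 6\right) \left(p - 168\right) = \left(6 + I\right) \left(-168 + p\right) = \left(-168 + p\right) \left(6 + I\right)$)
$\frac{F{\left(-236,-297 \right)}}{q{\left(201,-283 \right)}} = \frac{-1008 - -39648 + 6 \left(-297\right) - -70092}{60} = \left(-1008 + 39648 - 1782 + 70092\right) \frac{1}{60} = 106950 \cdot \frac{1}{60} = \frac{3565}{2}$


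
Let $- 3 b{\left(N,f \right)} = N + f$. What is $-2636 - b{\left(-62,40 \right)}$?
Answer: $- \frac{7930}{3} \approx -2643.3$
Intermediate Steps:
$b{\left(N,f \right)} = - \frac{N}{3} - \frac{f}{3}$ ($b{\left(N,f \right)} = - \frac{N + f}{3} = - \frac{N}{3} - \frac{f}{3}$)
$-2636 - b{\left(-62,40 \right)} = -2636 - \left(\left(- \frac{1}{3}\right) \left(-62\right) - \frac{40}{3}\right) = -2636 - \left(\frac{62}{3} - \frac{40}{3}\right) = -2636 - \frac{22}{3} = - \frac{7930}{3}$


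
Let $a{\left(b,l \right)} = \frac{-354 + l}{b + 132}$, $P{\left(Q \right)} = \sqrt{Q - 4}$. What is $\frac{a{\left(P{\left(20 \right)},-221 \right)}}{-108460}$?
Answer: $\frac{115}{2950112} \approx 3.8982 \cdot 10^{-5}$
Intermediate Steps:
$P{\left(Q \right)} = \sqrt{-4 + Q}$
$a{\left(b,l \right)} = \frac{-354 + l}{132 + b}$
$\frac{a{\left(P{\left(20 \right)},-221 \right)}}{-108460} = \frac{\frac{1}{132 + \sqrt{-4 + 20}} \left(-354 - 221\right)}{-108460} = \frac{1}{132 + \sqrt{16}} \left(-575\right) \left(- \frac{1}{108460}\right) = \frac{1}{132 + 4} \left(-575\right) \left(- \frac{1}{108460}\right) = \frac{1}{136} \left(-575\right) \left(- \frac{1}{108460}\right) = \left(- \frac{575}{136}\right) \left(- \frac{1}{108460}\right) = \frac{115}{2950112}$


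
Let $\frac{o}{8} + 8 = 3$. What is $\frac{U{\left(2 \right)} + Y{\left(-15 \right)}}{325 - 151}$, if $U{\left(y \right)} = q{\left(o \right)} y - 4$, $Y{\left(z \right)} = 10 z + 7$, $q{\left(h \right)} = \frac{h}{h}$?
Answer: $- \frac{5}{6} \approx -0.83333$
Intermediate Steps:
$o = -40$ ($o = -64 + 8 \cdot 3 = -64 + 24 = -40$)
$q{\left(h \right)} = 1$
$Y{\left(z \right)} = 7 + 10 z$
$U{\left(y \right)} = -4 + y$ ($U{\left(y \right)} = 1 y - 4 = y - 4 = -4 + y$)
$\frac{U{\left(2 \right)} + Y{\left(-15 \right)}}{325 - 151} = \frac{\left(-4 + 2\right) + \left(7 + 10 \left(-15\right)\right)}{325 - 151} = \frac{-2 + \left(7 - 150\right)}{174} = \left(-2 - 143\right) \frac{1}{174} = \left(-145\right) \frac{1}{174} = - \frac{5}{6}$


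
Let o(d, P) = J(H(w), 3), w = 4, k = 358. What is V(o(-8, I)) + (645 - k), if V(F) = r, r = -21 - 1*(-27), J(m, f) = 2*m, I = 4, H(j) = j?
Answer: 293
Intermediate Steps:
o(d, P) = 8 (o(d, P) = 2*4 = 8)
r = 6 (r = -21 + 27 = 6)
V(F) = 6
V(o(-8, I)) + (645 - k) = 6 + (645 - 1*358) = 6 + (645 - 358) = 6 + 287 = 293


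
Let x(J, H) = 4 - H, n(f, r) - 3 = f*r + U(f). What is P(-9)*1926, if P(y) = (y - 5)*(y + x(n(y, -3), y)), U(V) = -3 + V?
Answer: -107856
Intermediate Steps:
n(f, r) = f + f*r (n(f, r) = 3 + (f*r + (-3 + f)) = 3 + (-3 + f + f*r) = f + f*r)
P(y) = -20 + 4*y (P(y) = (y - 5)*(y + (4 - y)) = (-5 + y)*4 = -20 + 4*y)
P(-9)*1926 = (-20 + 4*(-9))*1926 = (-20 - 36)*1926 = -56*1926 = -107856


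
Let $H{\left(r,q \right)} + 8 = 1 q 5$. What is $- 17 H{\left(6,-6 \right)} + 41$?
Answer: $687$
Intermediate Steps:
$H{\left(r,q \right)} = -8 + 5 q$ ($H{\left(r,q \right)} = -8 + 1 q 5 = -8 + q 5 = -8 + 5 q$)
$- 17 H{\left(6,-6 \right)} + 41 = - 17 \left(-8 + 5 \left(-6\right)\right) + 41 = - 17 \left(-8 - 30\right) + 41 = \left(-17\right) \left(-38\right) + 41 = 646 + 41 = 687$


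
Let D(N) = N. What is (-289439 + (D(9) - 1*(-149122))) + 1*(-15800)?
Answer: -156108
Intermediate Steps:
(-289439 + (D(9) - 1*(-149122))) + 1*(-15800) = (-289439 + (9 - 1*(-149122))) + 1*(-15800) = (-289439 + (9 + 149122)) - 15800 = (-289439 + 149131) - 15800 = -140308 - 15800 = -156108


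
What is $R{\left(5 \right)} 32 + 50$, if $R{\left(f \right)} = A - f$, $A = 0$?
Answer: $-110$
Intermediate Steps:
$R{\left(f \right)} = - f$ ($R{\left(f \right)} = 0 - f = - f$)
$R{\left(5 \right)} 32 + 50 = \left(-1\right) 5 \cdot 32 + 50 = \left(-5\right) 32 + 50 = -160 + 50 = -110$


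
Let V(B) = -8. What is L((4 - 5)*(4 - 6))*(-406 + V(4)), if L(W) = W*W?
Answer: -1656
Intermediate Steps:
L(W) = W**2
L((4 - 5)*(4 - 6))*(-406 + V(4)) = ((4 - 5)*(4 - 6))**2*(-406 - 8) = (-1*(-2))**2*(-414) = 2**2*(-414) = 4*(-414) = -1656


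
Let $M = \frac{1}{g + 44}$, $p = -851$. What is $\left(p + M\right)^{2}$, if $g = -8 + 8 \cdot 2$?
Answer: $\frac{1958151001}{2704} \approx 7.2417 \cdot 10^{5}$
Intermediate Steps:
$g = 8$ ($g = -8 + 16 = 8$)
$M = \frac{1}{52}$ ($M = \frac{1}{8 + 44} = \frac{1}{52} \approx 0.019231$)
$\left(p + M\right)^{2} = \left(-851 + \frac{1}{52}\right)^{2} = \left(- \frac{44251}{52}\right)^{2} = \frac{1958151001}{2704}$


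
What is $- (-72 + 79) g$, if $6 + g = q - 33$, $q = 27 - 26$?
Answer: $266$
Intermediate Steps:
$q = 1$ ($q = 27 - 26 = 1$)
$g = -38$ ($g = -6 + \left(1 - 33\right) = -6 - 32 = -38$)
$- (-72 + 79) g = - (-72 + 79) \left(-38\right) = \left(-1\right) 7 \left(-38\right) = \left(-7\right) \left(-38\right) = 266$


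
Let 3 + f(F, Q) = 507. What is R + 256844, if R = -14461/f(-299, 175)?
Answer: 129434915/504 ≈ 2.5682e+5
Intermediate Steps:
f(F, Q) = 504 (f(F, Q) = -3 + 507 = 504)
R = -14461/504 ≈ -28.692
R + 256844 = -14461/504 + 256844 = 129434915/504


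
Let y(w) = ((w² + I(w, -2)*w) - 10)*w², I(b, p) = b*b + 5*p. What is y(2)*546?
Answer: -39312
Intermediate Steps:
I(b, p) = b² + 5*p
y(w) = w²*(-10 + w² + w*(-10 + w²)) (y(w) = ((w² + (w² + 5*(-2))*w) - 10)*w² = ((w² + (w² - 10)*w) - 10)*w² = ((w² + (-10 + w²)*w) - 10)*w² = ((w² + w*(-10 + w²)) - 10)*w² = (-10 + w² + w*(-10 + w²))*w² = w²*(-10 + w² + w*(-10 + w²)))
y(2)*546 = (2²*(-10 + 2² + 2*(-10 + 2²)))*546 = (4*(-10 + 4 + 2*(-10 + 4)))*546 = (4*(-10 + 4 + 2*(-6)))*546 = (4*(-10 + 4 - 12))*546 = (4*(-18))*546 = -72*546 = -39312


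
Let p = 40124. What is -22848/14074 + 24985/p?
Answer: -282557131/282352588 ≈ -1.0007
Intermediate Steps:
-22848/14074 + 24985/p = -22848/14074 + 24985/40124 = -22848*1/14074 + 24985*(1/40124) = -11424/7037 + 24985/40124 = -282557131/282352588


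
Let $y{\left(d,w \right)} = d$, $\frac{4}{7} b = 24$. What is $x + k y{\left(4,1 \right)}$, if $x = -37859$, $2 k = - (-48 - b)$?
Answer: $-37679$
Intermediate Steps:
$b = 42$ ($b = \frac{7}{4} \cdot 24 = 42$)
$k = 45$ ($k = \frac{\left(-1\right) \left(-48 - 42\right)}{2} = \frac{\left(-1\right) \left(-90\right)}{2} = \frac{1}{2} \cdot 90 = 45$)
$x + k y{\left(4,1 \right)} = -37859 + 45 \cdot 4 = -37859 + 180 = -37679$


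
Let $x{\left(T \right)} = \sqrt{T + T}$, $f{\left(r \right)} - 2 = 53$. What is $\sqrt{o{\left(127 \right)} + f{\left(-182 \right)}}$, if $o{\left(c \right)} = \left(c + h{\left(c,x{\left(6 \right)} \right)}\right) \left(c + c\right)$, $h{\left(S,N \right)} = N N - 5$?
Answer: $\sqrt{34091} \approx 184.64$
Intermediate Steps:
$f{\left(r \right)} = 55$ ($f{\left(r \right)} = 2 + 53 = 55$)
$x{\left(T \right)} = \sqrt{2} \sqrt{T}$ ($x{\left(T \right)} = \sqrt{2 T} = \sqrt{2} \sqrt{T}$)
$h{\left(S,N \right)} = -5 + N^{2}$ ($h{\left(S,N \right)} = N^{2} - 5 = -5 + N^{2}$)
$o{\left(c \right)} = 2 c \left(7 + c\right)$ ($o{\left(c \right)} = \left(c - \left(5 - \left(\sqrt{2} \sqrt{6}\right)^{2}\right)\right) \left(c + c\right) = \left(c - \left(5 - \left(2 \sqrt{3}\right)^{2}\right)\right) 2 c = \left(c + \left(-5 + 12\right)\right) 2 c = \left(c + 7\right) 2 c = \left(7 + c\right) 2 c = 2 c \left(7 + c\right)$)
$\sqrt{o{\left(127 \right)} + f{\left(-182 \right)}} = \sqrt{2 \cdot 127 \left(7 + 127\right) + 55} = \sqrt{2 \cdot 127 \cdot 134 + 55} = \sqrt{34036 + 55} = \sqrt{34091}$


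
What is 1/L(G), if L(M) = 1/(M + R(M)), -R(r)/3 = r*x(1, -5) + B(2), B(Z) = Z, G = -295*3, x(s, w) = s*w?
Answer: -14166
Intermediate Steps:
G = -885
R(r) = -6 + 15*r (R(r) = -3*(r*(1*(-5)) + 2) = -3*(r*(-5) + 2) = -3*(-5*r + 2) = -3*(2 - 5*r) = -6 + 15*r)
L(M) = 1/(-6 + 16*M) (L(M) = 1/(M + (-6 + 15*M)) = 1/(-6 + 16*M))
1/L(G) = 1/(1/(2*(-3 + 8*(-885)))) = 1/(1/(2*(-3 - 7080))) = 1/((1/2)/(-7083)) = 1/((1/2)*(-1/7083)) = 1/(-1/14166) = -14166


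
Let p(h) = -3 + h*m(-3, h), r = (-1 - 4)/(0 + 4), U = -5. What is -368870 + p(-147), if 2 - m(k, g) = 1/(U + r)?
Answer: -9229763/25 ≈ -3.6919e+5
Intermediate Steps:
r = -5/4 ≈ -1.2500
m(k, g) = 54/25 (m(k, g) = 2 - 1/(-5 - 5/4) = 2 - 1/(-25/4) = 2 - 1*(-4/25) = 2 + 4/25 = 54/25)
p(h) = -3 + 54*h/25 (p(h) = -3 + h*(54/25) = -3 + 54*h/25)
-368870 + p(-147) = -368870 + (-3 + (54/25)*(-147)) = -368870 + (-3 - 7938/25) = -368870 - 8013/25 = -9229763/25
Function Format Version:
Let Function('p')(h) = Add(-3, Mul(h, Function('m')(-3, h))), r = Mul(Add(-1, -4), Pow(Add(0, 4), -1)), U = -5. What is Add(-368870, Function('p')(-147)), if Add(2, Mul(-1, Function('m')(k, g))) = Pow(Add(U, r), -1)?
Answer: Rational(-9229763, 25) ≈ -3.6919e+5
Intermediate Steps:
r = Rational(-5, 4) (r = Mul(-5, Pow(4, -1)) = Mul(-5, Rational(1, 4)) = Rational(-5, 4) ≈ -1.2500)
Function('m')(k, g) = Rational(54, 25) (Function('m')(k, g) = Add(2, Mul(-1, Pow(Add(-5, Rational(-5, 4)), -1))) = Add(2, Mul(-1, Pow(Rational(-25, 4), -1))) = Add(2, Mul(-1, Rational(-4, 25))) = Add(2, Rational(4, 25)) = Rational(54, 25))
Function('p')(h) = Add(-3, Mul(Rational(54, 25), h)) (Function('p')(h) = Add(-3, Mul(h, Rational(54, 25))) = Add(-3, Mul(Rational(54, 25), h)))
Add(-368870, Function('p')(-147)) = Add(-368870, Add(-3, Mul(Rational(54, 25), -147))) = Add(-368870, Add(-3, Rational(-7938, 25))) = Add(-368870, Rational(-8013, 25)) = Rational(-9229763, 25)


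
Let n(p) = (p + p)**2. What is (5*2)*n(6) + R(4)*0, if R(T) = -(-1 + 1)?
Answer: 1440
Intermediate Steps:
n(p) = 4*p**2 (n(p) = (2*p)**2 = 4*p**2)
R(T) = 0 (R(T) = -1*0 = 0)
(5*2)*n(6) + R(4)*0 = (5*2)*(4*6**2) + 0*0 = 10*(4*36) + 0 = 10*144 + 0 = 1440 + 0 = 1440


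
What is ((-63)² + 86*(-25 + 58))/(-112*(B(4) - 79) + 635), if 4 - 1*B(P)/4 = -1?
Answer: 6807/7243 ≈ 0.93980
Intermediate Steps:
B(P) = 20 (B(P) = 16 - 4*(-1) = 16 + 4 = 20)
((-63)² + 86*(-25 + 58))/(-112*(B(4) - 79) + 635) = ((-63)² + 86*(-25 + 58))/(-112*(20 - 79) + 635) = (3969 + 86*33)/(-112*(-59) + 635) = (3969 + 2838)/(6608 + 635) = 6807/7243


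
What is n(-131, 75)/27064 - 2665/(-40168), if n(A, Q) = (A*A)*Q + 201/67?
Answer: 6471434333/135888344 ≈ 47.623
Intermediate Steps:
n(A, Q) = 3 + Q*A² (n(A, Q) = A²*Q + 201*(1/67) = Q*A² + 3 = 3 + Q*A²)
n(-131, 75)/27064 - 2665/(-40168) = (3 + 75*(-131)²)/27064 - 2665/(-40168) = (3 + 75*17161)*(1/27064) - 2665*(-1/40168) = (3 + 1287075)*(1/27064) + 2665/40168 = 1287078*(1/27064) + 2665/40168 = 643539/13532 + 2665/40168 = 6471434333/135888344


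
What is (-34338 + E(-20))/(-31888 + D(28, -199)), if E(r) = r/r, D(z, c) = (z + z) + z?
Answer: 34337/31804 ≈ 1.0796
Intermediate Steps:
D(z, c) = 3*z (D(z, c) = 2*z + z = 3*z)
E(r) = 1
(-34338 + E(-20))/(-31888 + D(28, -199)) = (-34338 + 1)/(-31888 + 3*28) = -34337/(-31888 + 84) = -34337/(-31804) = -34337*(-1/31804) = 34337/31804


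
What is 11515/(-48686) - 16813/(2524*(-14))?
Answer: 205831839/860184248 ≈ 0.23929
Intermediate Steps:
11515/(-48686) - 16813/(2524*(-14)) = 11515*(-1/48686) - 16813/(-35336) = -11515/48686 - 16813*(-1/35336) = -11515/48686 + 16813/35336 = 205831839/860184248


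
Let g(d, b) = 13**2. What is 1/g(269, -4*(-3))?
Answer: 1/169 ≈ 0.0059172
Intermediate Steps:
g(d, b) = 169
1/g(269, -4*(-3)) = 1/169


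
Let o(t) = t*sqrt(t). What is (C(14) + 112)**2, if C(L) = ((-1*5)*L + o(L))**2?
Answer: 113937936 - 30403520*sqrt(14) ≈ 1.7838e+5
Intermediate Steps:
o(t) = t**(3/2)
C(L) = (L**(3/2) - 5*L)**2 (C(L) = ((-1*5)*L + L**(3/2))**2 = (-5*L + L**(3/2))**2 = (L**(3/2) - 5*L)**2)
(C(14) + 112)**2 = ((14**(3/2) - 5*14)**2 + 112)**2 = ((14*sqrt(14) - 70)**2 + 112)**2 = ((-70 + 14*sqrt(14))**2 + 112)**2 = (112 + (-70 + 14*sqrt(14))**2)**2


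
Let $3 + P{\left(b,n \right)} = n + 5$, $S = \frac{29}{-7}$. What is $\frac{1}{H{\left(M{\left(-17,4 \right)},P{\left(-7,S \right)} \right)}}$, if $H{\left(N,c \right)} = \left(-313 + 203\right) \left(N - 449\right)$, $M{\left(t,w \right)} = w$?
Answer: $\frac{1}{48950} \approx 2.0429 \cdot 10^{-5}$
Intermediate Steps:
$S = - \frac{29}{7}$ ($S = 29 \left(- \frac{1}{7}\right) = - \frac{29}{7} \approx -4.1429$)
$P{\left(b,n \right)} = 2 + n$ ($P{\left(b,n \right)} = -3 + \left(n + 5\right) = -3 + \left(5 + n\right) = 2 + n$)
$H{\left(N,c \right)} = 49390 - 110 N$ ($H{\left(N,c \right)} = - 110 \left(-449 + N\right) = 49390 - 110 N$)
$\frac{1}{H{\left(M{\left(-17,4 \right)},P{\left(-7,S \right)} \right)}} = \frac{1}{49390 - 440} = \frac{1}{48950}$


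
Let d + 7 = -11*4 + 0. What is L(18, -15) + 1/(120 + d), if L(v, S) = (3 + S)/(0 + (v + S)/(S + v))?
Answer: -827/69 ≈ -11.986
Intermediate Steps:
d = -51 (d = -7 + (-11*4 + 0) = -7 + (-44 + 0) = -7 - 44 = -51)
L(v, S) = 3 + S (L(v, S) = (3 + S)/(0 + (S + v)/(S + v)) = (3 + S)/(0 + 1) = (3 + S)/1 = (3 + S)*1 = 3 + S)
L(18, -15) + 1/(120 + d) = (3 - 15) + 1/(120 - 51) = -12 + 1/69 = -827/69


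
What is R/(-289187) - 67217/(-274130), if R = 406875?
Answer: -92098361171/79274832310 ≈ -1.1618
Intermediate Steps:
R/(-289187) - 67217/(-274130) = 406875/(-289187) - 67217/(-274130) = 406875*(-1/289187) - 67217*(-1/274130) = -406875/289187 + 67217/274130 = -92098361171/79274832310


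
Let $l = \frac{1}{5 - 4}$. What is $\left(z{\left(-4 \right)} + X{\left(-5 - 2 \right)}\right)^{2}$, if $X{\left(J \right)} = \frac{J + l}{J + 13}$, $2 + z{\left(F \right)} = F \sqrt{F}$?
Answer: $-55 + 48 i \approx -55.0 + 48.0 i$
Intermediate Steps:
$l = 1$ ($l = 1^{-1} = 1$)
$z{\left(F \right)} = -2 + F^{\frac{3}{2}}$ ($z{\left(F \right)} = -2 + F \sqrt{F} = -2 + F^{\frac{3}{2}}$)
$X{\left(J \right)} = \frac{1 + J}{13 + J}$ ($X{\left(J \right)} = \frac{J + 1}{J + 13} = \frac{1 + J}{13 + J}$)
$\left(z{\left(-4 \right)} + X{\left(-5 - 2 \right)}\right)^{2} = \left(\left(-2 + \left(-4\right)^{\frac{3}{2}}\right) + \frac{1 - 7}{13 - 7}\right)^{2} = \left(\left(-2 - 8 i\right) + \frac{1 - 7}{13 - 7}\right)^{2} = \left(\left(-2 - 8 i\right) + \frac{1}{6} \left(-6\right)\right)^{2} = \left(\left(-2 - 8 i\right) - 1\right)^{2} = \left(-3 - 8 i\right)^{2}$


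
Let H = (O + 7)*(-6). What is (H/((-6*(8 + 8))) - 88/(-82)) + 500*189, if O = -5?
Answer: 30996393/328 ≈ 94501.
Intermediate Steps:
H = -12 (H = (-5 + 7)*(-6) = 2*(-6) = -12)
(H/((-6*(8 + 8))) - 88/(-82)) + 500*189 = (-12*(-1/(6*(8 + 8))) - 88/(-82)) + 500*189 = (-12/((-6*16)) - 88*(-1/82)) + 94500 = (-12/(-96) + 44/41) + 94500 = (-12*(-1/96) + 44/41) + 94500 = (1/8 + 44/41) + 94500 = 393/328 + 94500 = 30996393/328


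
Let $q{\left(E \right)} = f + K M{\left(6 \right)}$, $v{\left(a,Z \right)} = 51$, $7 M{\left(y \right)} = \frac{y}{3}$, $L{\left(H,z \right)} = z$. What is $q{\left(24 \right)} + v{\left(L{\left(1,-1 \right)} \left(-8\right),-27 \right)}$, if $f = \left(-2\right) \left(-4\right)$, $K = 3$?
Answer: $\frac{419}{7} \approx 59.857$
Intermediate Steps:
$M{\left(y \right)} = \frac{y}{21}$ ($M{\left(y \right)} = \frac{y \frac{1}{3}}{7} = \frac{\frac{1}{3} y}{7} = \frac{y}{21}$)
$f = 8$
$q{\left(E \right)} = \frac{62}{7}$ ($q{\left(E \right)} = 8 + 3 \cdot \frac{1}{21} \cdot 6 = 8 + 3 \cdot \frac{2}{7} = 8 + \frac{6}{7} = \frac{62}{7}$)
$q{\left(24 \right)} + v{\left(L{\left(1,-1 \right)} \left(-8\right),-27 \right)} = \frac{62}{7} + 51 = \frac{419}{7}$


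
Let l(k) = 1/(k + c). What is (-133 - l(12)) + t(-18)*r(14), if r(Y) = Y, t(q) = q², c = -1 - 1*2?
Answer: 39626/9 ≈ 4402.9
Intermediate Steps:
c = -3 (c = -1 - 2 = -3)
l(k) = 1/(-3 + k) (l(k) = 1/(k - 3) = 1/(-3 + k))
(-133 - l(12)) + t(-18)*r(14) = (-133 - 1/(-3 + 12)) + (-18)²*14 = (-133 - 1/9) + 324*14 = (-133 - 1*⅑) + 4536 = (-133 - ⅑) + 4536 = -1198/9 + 4536 = 39626/9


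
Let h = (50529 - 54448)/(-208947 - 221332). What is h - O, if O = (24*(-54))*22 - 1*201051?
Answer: 98776141996/430279 ≈ 2.2956e+5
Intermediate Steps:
O = -229563 (O = -1296*22 - 201051 = -28512 - 201051 = -229563)
h = 3919/430279 (h = -3919/(-430279) = -3919*(-1/430279) = 3919/430279 ≈ 0.0091080)
h - O = 3919/430279 - 1*(-229563) = 3919/430279 + 229563 = 98776141996/430279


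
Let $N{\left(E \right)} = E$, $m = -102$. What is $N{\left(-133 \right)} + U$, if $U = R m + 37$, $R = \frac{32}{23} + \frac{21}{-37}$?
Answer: $- \frac{153198}{851} \approx -180.02$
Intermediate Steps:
$R = \frac{701}{851}$ ($R = 32 \cdot \frac{1}{23} + 21 \left(- \frac{1}{37}\right) = \frac{32}{23} - \frac{21}{37} = \frac{701}{851} \approx 0.82374$)
$U = - \frac{40015}{851}$ ($U = \frac{701}{851} \left(-102\right) + 37 = - \frac{71502}{851} + 37 = - \frac{40015}{851} \approx -47.021$)
$N{\left(-133 \right)} + U = -133 - \frac{40015}{851} = - \frac{153198}{851}$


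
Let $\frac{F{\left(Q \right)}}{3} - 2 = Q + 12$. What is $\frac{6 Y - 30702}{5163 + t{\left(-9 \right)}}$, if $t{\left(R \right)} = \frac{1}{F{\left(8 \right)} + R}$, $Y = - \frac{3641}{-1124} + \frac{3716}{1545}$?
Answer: $- \frac{505947830667}{85176933560} \approx -5.94$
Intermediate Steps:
$F{\left(Q \right)} = 42 + 3 Q$ ($F{\left(Q \right)} = 6 + 3 \left(Q + 12\right) = 6 + 3 \left(12 + Q\right) = 6 + \left(36 + 3 Q\right) = 42 + 3 Q$)
$Y = \frac{9802129}{1736580}$ ($Y = \left(-3641\right) \left(- \frac{1}{1124}\right) + 3716 \cdot \frac{1}{1545} = \frac{3641}{1124} + \frac{3716}{1545} = \frac{9802129}{1736580} \approx 5.6445$)
$t{\left(R \right)} = \frac{1}{66 + R}$ ($t{\left(R \right)} = \frac{1}{\left(42 + 3 \cdot 8\right) + R} = \frac{1}{\left(42 + 24\right) + R} = \frac{1}{66 + R}$)
$\frac{6 Y - 30702}{5163 + t{\left(-9 \right)}} = \frac{6 \cdot \frac{9802129}{1736580} - 30702}{5163 + \frac{1}{66 - 9}} = \frac{\frac{9802129}{289430} - 30702}{5163 + \frac{1}{57}} = - \frac{8876277731}{289430 \left(5163 + \frac{1}{57}\right)} = - \frac{8876277731}{289430 \cdot \frac{294292}{57}} = \left(- \frac{8876277731}{289430}\right) \frac{57}{294292} = - \frac{505947830667}{85176933560}$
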